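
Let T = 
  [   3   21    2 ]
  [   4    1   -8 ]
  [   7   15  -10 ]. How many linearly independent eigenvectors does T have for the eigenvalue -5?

1

T + 5I = [[8, 21, 2], [4, 6, -8], [7, 15, -5]].
This matrix has rank 2, so its null space has dimension 3 − 2 = 1.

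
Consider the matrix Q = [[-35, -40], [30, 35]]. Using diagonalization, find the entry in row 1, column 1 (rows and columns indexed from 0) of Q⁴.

Characteristic polynomial: μ^2 - 25 = (μ - 5)(μ + 5), so the eigenvalues are -5, 5.
μ=-5: eigenvector (4, -3).
μ=5: eigenvector (-1, 1).
P = [[4, -1], [-3, 1]], D = diag(-5, 5), P⁻¹ = [[1, 1], [3, 4]].
Q⁴ = P·diag(625, 625)·P⁻¹ = [[625, 0], [0, 625]].
The requested entry is 625.

625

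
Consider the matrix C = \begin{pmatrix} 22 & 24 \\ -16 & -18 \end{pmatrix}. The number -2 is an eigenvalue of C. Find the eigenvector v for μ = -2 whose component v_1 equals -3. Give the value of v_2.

3

C + 2I = [[24, 24], [-16, -16]].
Solving (C + 2I)v = 0 gives the eigenspace spanned by (-3, 3).
With v_1 = -3, v = (-3, 3), so v_2 = 3.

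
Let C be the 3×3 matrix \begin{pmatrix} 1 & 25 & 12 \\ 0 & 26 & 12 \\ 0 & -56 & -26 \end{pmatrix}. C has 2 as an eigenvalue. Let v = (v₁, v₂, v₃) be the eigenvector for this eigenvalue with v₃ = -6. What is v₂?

3

C − 2I = [[-1, 25, 12], [0, 24, 12], [0, -56, -28]].
Solving (C − 2I)v = 0 gives the eigenspace spanned by (3, 3, -6).
With v₃ = -6, v = (3, 3, -6), so v₂ = 3.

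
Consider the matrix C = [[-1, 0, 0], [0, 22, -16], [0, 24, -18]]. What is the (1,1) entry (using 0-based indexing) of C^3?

Characteristic polynomial: μ^3 - 3μ^2 - 16μ - 12 = (μ - 6)(μ + 1)(μ + 2), so the eigenvalues are -2, -1, 6.
μ=-1: eigenvector (1, 0, 0).
μ=6: eigenvector (0, 1, 1).
μ=-2: eigenvector (0, 2, 3).
P = [[1, 0, 0], [0, 1, 2], [0, 1, 3]], D = diag(-1, 6, -2), P⁻¹ = [[1, 0, 0], [0, 3, -2], [0, -1, 1]].
C³ = P·diag(-1, 216, -8)·P⁻¹ = [[-1, 0, 0], [0, 664, -448], [0, 672, -456]].
The requested entry is 664.

664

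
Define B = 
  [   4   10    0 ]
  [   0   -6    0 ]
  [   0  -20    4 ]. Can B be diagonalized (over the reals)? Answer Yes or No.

Characteristic polynomial: p(μ) = μ^3 - 2μ^2 - 32μ + 96 = (μ - 4)^2(μ + 6).
μ = 4 has algebraic multiplicity 2; rank(B − 4I) = 1, so geometric multiplicity = 2.
Every eigenvalue has geometric = algebraic multiplicity, so B is diagonalizable.

Yes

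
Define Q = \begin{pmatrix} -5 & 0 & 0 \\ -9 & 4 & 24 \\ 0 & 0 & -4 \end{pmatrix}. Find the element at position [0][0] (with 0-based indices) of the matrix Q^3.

-125

Characteristic polynomial: r^3 + 5r^2 - 16r - 80 = (r - 4)(r + 4)(r + 5), so the eigenvalues are -5, -4, 4.
r=-5: eigenvector (1, 1, 0).
r=4: eigenvector (0, 1, 0).
r=-4: eigenvector (0, -3, 1).
P = [[1, 0, 0], [1, 1, -3], [0, 0, 1]], D = diag(-5, 4, -4), P⁻¹ = [[1, 0, 0], [-1, 1, 3], [0, 0, 1]].
Q³ = P·diag(-125, 64, -64)·P⁻¹ = [[-125, 0, 0], [-189, 64, 384], [0, 0, -64]].
The requested entry is -125.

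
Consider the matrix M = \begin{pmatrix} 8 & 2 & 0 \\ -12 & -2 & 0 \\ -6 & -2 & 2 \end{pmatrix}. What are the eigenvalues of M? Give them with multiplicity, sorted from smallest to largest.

2, 2, 4

Characteristic polynomial: p(r) = r^3 - 8r^2 + 20r - 16 = (r - 4)(r - 2)^2.
Roots (with multiplicity): 2, 2, 4.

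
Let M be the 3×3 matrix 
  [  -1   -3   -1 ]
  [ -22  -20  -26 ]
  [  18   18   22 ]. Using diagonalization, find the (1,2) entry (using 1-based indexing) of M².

Characteristic polynomial: λ^3 - λ^2 - 22λ + 40 = (λ - 4)(λ - 2)(λ + 5), so the eigenvalues are -5, 2, 4.
λ=4: eigenvector (1, -2, 1).
λ=2: eigenvector (-1, 1, 0).
λ=-5: eigenvector (1, 2, -2).
P = [[1, -1, 1], [-2, 1, 2], [1, 0, -2]], D = diag(4, 2, -5), P⁻¹ = [[2, 2, 3], [2, 3, 4], [1, 1, 1]].
M² = P·diag(16, 4, 25)·P⁻¹ = [[49, 45, 57], [-6, -2, -30], [-18, -18, -2]].
The requested entry is 45.

45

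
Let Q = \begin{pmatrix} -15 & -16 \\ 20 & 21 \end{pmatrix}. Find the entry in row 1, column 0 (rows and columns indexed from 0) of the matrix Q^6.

Characteristic polynomial: λ^2 - 6λ + 5 = (λ - 5)(λ - 1), so the eigenvalues are 1, 5.
λ=1: eigenvector (1, -1).
λ=5: eigenvector (-4, 5).
P = [[1, -4], [-1, 5]], D = diag(1, 5), P⁻¹ = [[5, 4], [1, 1]].
Q⁶ = P·diag(1, 15625)·P⁻¹ = [[-62495, -62496], [78120, 78121]].
The requested entry is 78120.

78120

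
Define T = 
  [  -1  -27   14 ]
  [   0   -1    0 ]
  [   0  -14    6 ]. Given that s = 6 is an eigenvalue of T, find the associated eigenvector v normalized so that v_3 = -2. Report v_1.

T − 6I = [[-7, -27, 14], [0, -7, 0], [0, -14, 0]].
Solving (T − 6I)v = 0 gives the eigenspace spanned by (-4, 0, -2).
With v_3 = -2, v = (-4, 0, -2), so v_1 = -4.

-4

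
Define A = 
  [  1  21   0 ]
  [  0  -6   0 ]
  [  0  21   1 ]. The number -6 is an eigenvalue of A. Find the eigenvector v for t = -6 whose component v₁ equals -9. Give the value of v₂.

3

A + 6I = [[7, 21, 0], [0, 0, 0], [0, 21, 7]].
Solving (A + 6I)v = 0 gives the eigenspace spanned by (-9, 3, -9).
With v₁ = -9, v = (-9, 3, -9), so v₂ = 3.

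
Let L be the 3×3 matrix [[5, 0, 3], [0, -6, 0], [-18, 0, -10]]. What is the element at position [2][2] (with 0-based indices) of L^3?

-190

Characteristic polynomial: s^3 + 11s^2 + 34s + 24 = (s + 1)(s + 4)(s + 6), so the eigenvalues are -6, -4, -1.
s=-1: eigenvector (1, 0, -2).
s=-6: eigenvector (0, 1, 0).
s=-4: eigenvector (-1, 0, 3).
P = [[1, 0, -1], [0, 1, 0], [-2, 0, 3]], D = diag(-1, -6, -4), P⁻¹ = [[3, 0, 1], [0, 1, 0], [2, 0, 1]].
L³ = P·diag(-1, -216, -64)·P⁻¹ = [[125, 0, 63], [0, -216, 0], [-378, 0, -190]].
The requested entry is -190.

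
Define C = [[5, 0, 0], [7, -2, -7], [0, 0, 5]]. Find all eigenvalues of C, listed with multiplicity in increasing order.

Characteristic polynomial: p(r) = r^3 - 8r^2 + 5r + 50 = (r - 5)^2(r + 2).
Roots (with multiplicity): -2, 5, 5.

-2, 5, 5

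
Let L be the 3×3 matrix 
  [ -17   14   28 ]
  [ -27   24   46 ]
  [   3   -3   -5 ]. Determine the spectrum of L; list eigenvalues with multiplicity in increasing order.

-3, 1, 4

Characteristic polynomial: p(s) = s^3 - 2s^2 - 11s + 12 = (s - 4)(s - 1)(s + 3).
Roots (with multiplicity): -3, 1, 4.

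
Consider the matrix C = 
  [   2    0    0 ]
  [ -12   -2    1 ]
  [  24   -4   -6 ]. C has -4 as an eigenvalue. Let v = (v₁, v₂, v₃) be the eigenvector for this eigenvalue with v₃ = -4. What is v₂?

2

C + 4I = [[6, 0, 0], [-12, 2, 1], [24, -4, -2]].
Solving (C + 4I)v = 0 gives the eigenspace spanned by (0, 2, -4).
With v₃ = -4, v = (0, 2, -4), so v₂ = 2.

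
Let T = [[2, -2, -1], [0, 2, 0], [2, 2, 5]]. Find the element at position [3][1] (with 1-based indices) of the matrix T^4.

Characteristic polynomial: μ^3 - 9μ^2 + 26μ - 24 = (μ - 4)(μ - 3)(μ - 2), so the eigenvalues are 2, 3, 4.
μ=4: eigenvector (-1, 0, 2).
μ=3: eigenvector (-1, 0, 1).
μ=2: eigenvector (2, 1, -2).
P = [[-1, -1, 2], [0, 0, 1], [2, 1, -2]], D = diag(4, 3, 2), P⁻¹ = [[1, 0, 1], [-2, 2, -1], [0, 1, 0]].
T⁴ = P·diag(256, 81, 16)·P⁻¹ = [[-94, -130, -175], [0, 16, 0], [350, 130, 431]].
The requested entry is 350.

350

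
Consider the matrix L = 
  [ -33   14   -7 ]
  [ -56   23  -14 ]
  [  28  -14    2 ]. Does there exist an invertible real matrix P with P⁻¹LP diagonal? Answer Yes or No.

Characteristic polynomial: p(λ) = λ^3 + 8λ^2 + 5λ - 50 = (λ - 2)(λ + 5)^2.
λ = -5 has algebraic multiplicity 2; rank(L + 5I) = 1, so geometric multiplicity = 2.
Every eigenvalue has geometric = algebraic multiplicity, so L is diagonalizable.

Yes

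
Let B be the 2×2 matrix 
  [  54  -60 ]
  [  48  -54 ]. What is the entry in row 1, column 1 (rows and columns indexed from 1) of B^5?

Characteristic polynomial: μ^2 - 36 = (μ - 6)(μ + 6), so the eigenvalues are -6, 6.
μ=-6: eigenvector (1, 1).
μ=6: eigenvector (-5, -4).
P = [[1, -5], [1, -4]], D = diag(-6, 6), P⁻¹ = [[-4, 5], [-1, 1]].
B⁵ = P·diag(-7776, 7776)·P⁻¹ = [[69984, -77760], [62208, -69984]].
The requested entry is 69984.

69984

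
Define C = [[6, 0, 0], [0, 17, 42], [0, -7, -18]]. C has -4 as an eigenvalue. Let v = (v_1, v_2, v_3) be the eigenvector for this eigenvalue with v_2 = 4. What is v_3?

-2

C + 4I = [[10, 0, 0], [0, 21, 42], [0, -7, -14]].
Solving (C + 4I)v = 0 gives the eigenspace spanned by (0, 4, -2).
With v_2 = 4, v = (0, 4, -2), so v_3 = -2.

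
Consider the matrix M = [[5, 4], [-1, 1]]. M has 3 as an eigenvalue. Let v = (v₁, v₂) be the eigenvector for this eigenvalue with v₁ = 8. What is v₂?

-4

M − 3I = [[2, 4], [-1, -2]].
Solving (M − 3I)v = 0 gives the eigenspace spanned by (8, -4).
With v₁ = 8, v = (8, -4), so v₂ = -4.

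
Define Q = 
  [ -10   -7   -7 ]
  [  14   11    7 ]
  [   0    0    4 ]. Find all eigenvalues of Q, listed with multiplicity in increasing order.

-3, 4, 4

Characteristic polynomial: p(μ) = μ^3 - 5μ^2 - 8μ + 48 = (μ - 4)^2(μ + 3).
Roots (with multiplicity): -3, 4, 4.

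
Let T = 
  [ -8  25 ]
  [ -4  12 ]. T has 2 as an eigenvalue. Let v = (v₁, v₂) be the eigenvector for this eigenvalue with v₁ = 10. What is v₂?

4

T − 2I = [[-10, 25], [-4, 10]].
Solving (T − 2I)v = 0 gives the eigenspace spanned by (10, 4).
With v₁ = 10, v = (10, 4), so v₂ = 4.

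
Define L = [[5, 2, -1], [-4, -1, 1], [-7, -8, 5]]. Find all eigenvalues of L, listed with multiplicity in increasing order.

Characteristic polynomial: p(t) = t^3 - 9t^2 + 24t - 16 = (t - 4)^2(t - 1).
Roots (with multiplicity): 1, 4, 4.

1, 4, 4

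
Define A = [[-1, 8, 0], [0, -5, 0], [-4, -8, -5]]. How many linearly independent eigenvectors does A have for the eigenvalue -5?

A + 5I = [[4, 8, 0], [0, 0, 0], [-4, -8, 0]].
This matrix has rank 1, so its null space has dimension 3 − 1 = 2.

2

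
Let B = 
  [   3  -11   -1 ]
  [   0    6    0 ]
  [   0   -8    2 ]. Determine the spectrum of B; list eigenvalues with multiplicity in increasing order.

2, 3, 6

Characteristic polynomial: p(r) = r^3 - 11r^2 + 36r - 36 = (r - 6)(r - 3)(r - 2).
Roots (with multiplicity): 2, 3, 6.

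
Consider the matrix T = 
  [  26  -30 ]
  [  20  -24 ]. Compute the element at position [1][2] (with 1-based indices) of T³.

Characteristic polynomial: s^2 - 2s - 24 = (s - 6)(s + 4), so the eigenvalues are -4, 6.
s=6: eigenvector (3, 2).
s=-4: eigenvector (1, 1).
P = [[3, 1], [2, 1]], D = diag(6, -4), P⁻¹ = [[1, -1], [-2, 3]].
T³ = P·diag(216, -64)·P⁻¹ = [[776, -840], [560, -624]].
The requested entry is -840.

-840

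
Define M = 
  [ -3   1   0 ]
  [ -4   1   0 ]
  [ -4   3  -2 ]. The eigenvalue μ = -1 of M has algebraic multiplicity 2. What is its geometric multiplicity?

M + 1I = [[-2, 1, 0], [-4, 2, 0], [-4, 3, -1]].
This matrix has rank 2, so its null space has dimension 3 − 2 = 1.

1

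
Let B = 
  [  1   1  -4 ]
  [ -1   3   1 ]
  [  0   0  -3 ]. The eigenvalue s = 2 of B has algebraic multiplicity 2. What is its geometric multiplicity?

B − 2I = [[-1, 1, -4], [-1, 1, 1], [0, 0, -5]].
This matrix has rank 2, so its null space has dimension 3 − 2 = 1.

1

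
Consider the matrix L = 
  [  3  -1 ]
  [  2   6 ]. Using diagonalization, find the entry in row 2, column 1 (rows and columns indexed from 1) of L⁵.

4202

Characteristic polynomial: r^2 - 9r + 20 = (r - 5)(r - 4), so the eigenvalues are 4, 5.
r=4: eigenvector (1, -1).
r=5: eigenvector (-1, 2).
P = [[1, -1], [-1, 2]], D = diag(4, 5), P⁻¹ = [[2, 1], [1, 1]].
L⁵ = P·diag(1024, 3125)·P⁻¹ = [[-1077, -2101], [4202, 5226]].
The requested entry is 4202.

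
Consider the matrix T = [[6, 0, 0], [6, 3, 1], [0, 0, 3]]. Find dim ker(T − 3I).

T − 3I = [[3, 0, 0], [6, 0, 1], [0, 0, 0]].
This matrix has rank 2, so its null space has dimension 3 − 2 = 1.

1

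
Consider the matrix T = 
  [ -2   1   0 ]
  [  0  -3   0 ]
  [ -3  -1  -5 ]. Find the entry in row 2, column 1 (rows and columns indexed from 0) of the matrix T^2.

5

Characteristic polynomial: s^3 + 10s^2 + 31s + 30 = (s + 2)(s + 3)(s + 5), so the eigenvalues are -5, -3, -2.
s=-2: eigenvector (1, 0, -1).
s=-3: eigenvector (-1, 1, 1).
s=-5: eigenvector (0, 0, 1).
P = [[1, -1, 0], [0, 1, 0], [-1, 1, 1]], D = diag(-2, -3, -5), P⁻¹ = [[1, 1, 0], [0, 1, 0], [1, 0, 1]].
T² = P·diag(4, 9, 25)·P⁻¹ = [[4, -5, 0], [0, 9, 0], [21, 5, 25]].
The requested entry is 5.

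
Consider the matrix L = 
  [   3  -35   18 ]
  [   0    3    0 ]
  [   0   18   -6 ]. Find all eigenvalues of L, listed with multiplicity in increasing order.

-6, 3, 3

Characteristic polynomial: p(r) = r^3 - 27r + 54 = (r - 3)^2(r + 6).
Roots (with multiplicity): -6, 3, 3.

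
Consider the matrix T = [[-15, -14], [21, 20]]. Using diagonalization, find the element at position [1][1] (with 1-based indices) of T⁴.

-2589

Characteristic polynomial: λ^2 - 5λ - 6 = (λ - 6)(λ + 1), so the eigenvalues are -1, 6.
λ=6: eigenvector (-2, 3).
λ=-1: eigenvector (-1, 1).
P = [[-2, -1], [3, 1]], D = diag(6, -1), P⁻¹ = [[1, 1], [-3, -2]].
T⁴ = P·diag(1296, 1)·P⁻¹ = [[-2589, -2590], [3885, 3886]].
The requested entry is -2589.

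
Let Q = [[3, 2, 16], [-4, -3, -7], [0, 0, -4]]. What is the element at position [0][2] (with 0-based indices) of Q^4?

-510

Characteristic polynomial: μ^3 + 4μ^2 - μ - 4 = (μ - 1)(μ + 1)(μ + 4), so the eigenvalues are -4, -1, 1.
μ=1: eigenvector (1, -1, 0).
μ=-1: eigenvector (-1, 2, 0).
μ=-4: eigenvector (-2, -1, 1).
P = [[1, -1, -2], [-1, 2, -1], [0, 0, 1]], D = diag(1, -1, -4), P⁻¹ = [[2, 1, 5], [1, 1, 3], [0, 0, 1]].
Q⁴ = P·diag(1, 1, 256)·P⁻¹ = [[1, 0, -510], [0, 1, -255], [0, 0, 256]].
The requested entry is -510.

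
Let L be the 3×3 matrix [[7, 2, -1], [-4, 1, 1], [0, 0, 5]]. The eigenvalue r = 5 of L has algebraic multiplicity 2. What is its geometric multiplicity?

L − 5I = [[2, 2, -1], [-4, -4, 1], [0, 0, 0]].
This matrix has rank 2, so its null space has dimension 3 − 2 = 1.

1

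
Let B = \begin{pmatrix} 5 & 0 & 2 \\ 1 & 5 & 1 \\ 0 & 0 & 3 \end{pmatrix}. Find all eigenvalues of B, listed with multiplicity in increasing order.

Characteristic polynomial: p(λ) = λ^3 - 13λ^2 + 55λ - 75 = (λ - 5)^2(λ - 3).
Roots (with multiplicity): 3, 5, 5.

3, 5, 5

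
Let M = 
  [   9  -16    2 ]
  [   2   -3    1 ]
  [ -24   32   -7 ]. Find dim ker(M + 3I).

1

M + 3I = [[12, -16, 2], [2, 0, 1], [-24, 32, -4]].
This matrix has rank 2, so its null space has dimension 3 − 2 = 1.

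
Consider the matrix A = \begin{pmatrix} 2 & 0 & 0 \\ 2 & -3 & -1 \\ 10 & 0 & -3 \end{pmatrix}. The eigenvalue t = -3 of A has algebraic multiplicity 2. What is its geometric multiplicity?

A + 3I = [[5, 0, 0], [2, 0, -1], [10, 0, 0]].
This matrix has rank 2, so its null space has dimension 3 − 2 = 1.

1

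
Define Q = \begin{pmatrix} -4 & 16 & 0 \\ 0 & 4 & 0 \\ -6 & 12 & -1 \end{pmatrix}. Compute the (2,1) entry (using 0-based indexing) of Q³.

Characteristic polynomial: t^3 + t^2 - 16t - 16 = (t - 4)(t + 1)(t + 4), so the eigenvalues are -4, -1, 4.
t=-4: eigenvector (1, 0, 2).
t=4: eigenvector (2, 1, 0).
t=-1: eigenvector (0, 0, 1).
P = [[1, 2, 0], [0, 1, 0], [2, 0, 1]], D = diag(-4, 4, -1), P⁻¹ = [[1, -2, 0], [0, 1, 0], [-2, 4, 1]].
Q³ = P·diag(-64, 64, -1)·P⁻¹ = [[-64, 256, 0], [0, 64, 0], [-126, 252, -1]].
The requested entry is 252.

252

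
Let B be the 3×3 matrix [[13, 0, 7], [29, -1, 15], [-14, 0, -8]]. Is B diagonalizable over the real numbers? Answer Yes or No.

Characteristic polynomial: p(t) = t^3 - 4t^2 - 11t - 6 = (t - 6)(t + 1)^2.
t = -1 has algebraic multiplicity 2; rank(B + 1I) = 2, so geometric multiplicity = 1.
Geometric multiplicity < algebraic multiplicity, so B is not diagonalizable.

No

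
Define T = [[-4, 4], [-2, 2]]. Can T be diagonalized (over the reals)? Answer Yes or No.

Characteristic polynomial: p(μ) = μ^2 + 2μ = μ(μ + 2).
All 2 eigenvalues are distinct, so T is diagonalizable.

Yes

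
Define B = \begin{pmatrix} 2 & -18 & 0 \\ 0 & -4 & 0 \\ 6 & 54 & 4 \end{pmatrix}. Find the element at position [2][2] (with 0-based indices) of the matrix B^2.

Characteristic polynomial: t^3 - 2t^2 - 16t + 32 = (t - 4)(t - 2)(t + 4), so the eigenvalues are -4, 2, 4.
t=2: eigenvector (1, 0, -3).
t=-4: eigenvector (3, 1, -9).
t=4: eigenvector (0, 0, 1).
P = [[1, 3, 0], [0, 1, 0], [-3, -9, 1]], D = diag(2, -4, 4), P⁻¹ = [[1, -3, 0], [0, 1, 0], [3, 0, 1]].
B² = P·diag(4, 16, 16)·P⁻¹ = [[4, 36, 0], [0, 16, 0], [36, -108, 16]].
The requested entry is 16.

16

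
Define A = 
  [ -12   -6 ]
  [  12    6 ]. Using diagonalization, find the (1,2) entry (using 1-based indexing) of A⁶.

Characteristic polynomial: s^2 + 6s = s(s + 6), so the eigenvalues are -6, 0.
s=0: eigenvector (-1, 2).
s=-6: eigenvector (-1, 1).
P = [[-1, -1], [2, 1]], D = diag(0, -6), P⁻¹ = [[1, 1], [-2, -1]].
A⁶ = P·diag(0, 46656)·P⁻¹ = [[93312, 46656], [-93312, -46656]].
The requested entry is 46656.

46656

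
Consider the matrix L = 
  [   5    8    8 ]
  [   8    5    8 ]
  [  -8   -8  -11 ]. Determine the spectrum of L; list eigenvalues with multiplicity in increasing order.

-3, -3, 5

Characteristic polynomial: p(s) = s^3 + s^2 - 21s - 45 = (s - 5)(s + 3)^2.
Roots (with multiplicity): -3, -3, 5.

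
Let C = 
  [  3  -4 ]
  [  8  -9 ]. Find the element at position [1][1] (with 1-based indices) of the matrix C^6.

Characteristic polynomial: λ^2 + 6λ + 5 = (λ + 1)(λ + 5), so the eigenvalues are -5, -1.
λ=-5: eigenvector (-1, -2).
λ=-1: eigenvector (1, 1).
P = [[-1, 1], [-2, 1]], D = diag(-5, -1), P⁻¹ = [[1, -1], [2, -1]].
C⁶ = P·diag(15625, 1)·P⁻¹ = [[-15623, 15624], [-31248, 31249]].
The requested entry is -15623.

-15623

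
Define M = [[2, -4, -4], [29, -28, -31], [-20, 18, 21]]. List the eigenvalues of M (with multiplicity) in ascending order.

-4, -4, 3

Characteristic polynomial: p(s) = s^3 + 5s^2 - 8s - 48 = (s - 3)(s + 4)^2.
Roots (with multiplicity): -4, -4, 3.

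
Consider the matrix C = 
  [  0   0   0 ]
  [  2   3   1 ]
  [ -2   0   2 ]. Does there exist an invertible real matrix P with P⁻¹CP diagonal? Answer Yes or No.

Characteristic polynomial: p(λ) = λ^3 - 5λ^2 + 6λ = λ(λ - 3)(λ - 2).
All 3 eigenvalues are distinct, so C is diagonalizable.

Yes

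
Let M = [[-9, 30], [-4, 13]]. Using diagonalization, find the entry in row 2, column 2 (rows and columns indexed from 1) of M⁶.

4369

Characteristic polynomial: λ^2 - 4λ + 3 = (λ - 3)(λ - 1), so the eigenvalues are 1, 3.
λ=3: eigenvector (5, 2).
λ=1: eigenvector (-3, -1).
P = [[5, -3], [2, -1]], D = diag(3, 1), P⁻¹ = [[-1, 3], [-2, 5]].
M⁶ = P·diag(729, 1)·P⁻¹ = [[-3639, 10920], [-1456, 4369]].
The requested entry is 4369.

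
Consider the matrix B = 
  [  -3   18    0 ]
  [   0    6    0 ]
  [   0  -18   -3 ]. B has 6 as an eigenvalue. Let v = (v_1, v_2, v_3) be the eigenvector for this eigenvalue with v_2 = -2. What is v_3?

B − 6I = [[-9, 18, 0], [0, 0, 0], [0, -18, -9]].
Solving (B − 6I)v = 0 gives the eigenspace spanned by (-4, -2, 4).
With v_2 = -2, v = (-4, -2, 4), so v_3 = 4.

4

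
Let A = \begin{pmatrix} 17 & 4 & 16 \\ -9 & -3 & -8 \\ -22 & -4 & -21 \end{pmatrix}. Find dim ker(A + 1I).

1

A + 1I = [[18, 4, 16], [-9, -2, -8], [-22, -4, -20]].
This matrix has rank 2, so its null space has dimension 3 − 2 = 1.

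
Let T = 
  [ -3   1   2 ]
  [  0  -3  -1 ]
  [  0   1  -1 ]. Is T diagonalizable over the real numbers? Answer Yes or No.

No

Characteristic polynomial: p(λ) = λ^3 + 7λ^2 + 16λ + 12 = (λ + 2)^2(λ + 3).
λ = -2 has algebraic multiplicity 2; rank(T + 2I) = 2, so geometric multiplicity = 1.
Geometric multiplicity < algebraic multiplicity, so T is not diagonalizable.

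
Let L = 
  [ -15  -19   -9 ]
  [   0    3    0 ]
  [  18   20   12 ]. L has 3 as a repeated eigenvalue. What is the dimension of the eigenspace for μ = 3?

1

L − 3I = [[-18, -19, -9], [0, 0, 0], [18, 20, 9]].
This matrix has rank 2, so its null space has dimension 3 − 2 = 1.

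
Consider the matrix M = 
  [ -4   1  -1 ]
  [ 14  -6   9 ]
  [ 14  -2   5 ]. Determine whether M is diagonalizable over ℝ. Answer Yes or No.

Characteristic polynomial: p(r) = r^3 + 5r^2 - 8r - 48 = (r - 3)(r + 4)^2.
r = -4 has algebraic multiplicity 2; rank(M + 4I) = 2, so geometric multiplicity = 1.
Geometric multiplicity < algebraic multiplicity, so M is not diagonalizable.

No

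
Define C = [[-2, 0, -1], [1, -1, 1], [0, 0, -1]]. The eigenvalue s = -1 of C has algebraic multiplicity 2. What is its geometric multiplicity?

C + 1I = [[-1, 0, -1], [1, 0, 1], [0, 0, 0]].
This matrix has rank 1, so its null space has dimension 3 − 1 = 2.

2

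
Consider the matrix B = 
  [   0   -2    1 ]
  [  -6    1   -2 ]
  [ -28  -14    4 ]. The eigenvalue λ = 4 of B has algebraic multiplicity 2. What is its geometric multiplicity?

B − 4I = [[-4, -2, 1], [-6, -3, -2], [-28, -14, 0]].
This matrix has rank 2, so its null space has dimension 3 − 2 = 1.

1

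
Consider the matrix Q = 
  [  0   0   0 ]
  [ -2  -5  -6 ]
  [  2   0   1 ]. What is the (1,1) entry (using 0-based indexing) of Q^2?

25

Characteristic polynomial: s^3 + 4s^2 - 5s = s(s - 1)(s + 5), so the eigenvalues are -5, 0, 1.
s=1: eigenvector (0, 1, -1).
s=0: eigenvector (1, 2, -2).
s=-5: eigenvector (0, 1, 0).
P = [[0, 1, 0], [1, 2, 1], [-1, -2, 0]], D = diag(1, 0, -5), P⁻¹ = [[-2, 0, -1], [1, 0, 0], [0, 1, 1]].
Q² = P·diag(1, 0, 25)·P⁻¹ = [[0, 0, 0], [-2, 25, 24], [2, 0, 1]].
The requested entry is 25.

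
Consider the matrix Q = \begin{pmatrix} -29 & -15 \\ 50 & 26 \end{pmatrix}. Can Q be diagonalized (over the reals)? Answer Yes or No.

Yes

Characteristic polynomial: p(r) = r^2 + 3r - 4 = (r - 1)(r + 4).
All 2 eigenvalues are distinct, so Q is diagonalizable.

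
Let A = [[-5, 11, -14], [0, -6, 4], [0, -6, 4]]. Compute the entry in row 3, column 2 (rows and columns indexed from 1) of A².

Characteristic polynomial: r^3 + 7r^2 + 10r = r(r + 2)(r + 5), so the eigenvalues are -5, -2, 0.
r=-2: eigenvector (-1, 1, 1).
r=-5: eigenvector (1, 0, 0).
r=0: eigenvector (-4, 2, 3).
P = [[-1, 1, -4], [1, 0, 2], [1, 0, 3]], D = diag(-2, -5, 0), P⁻¹ = [[0, 3, -2], [1, -1, 2], [0, -1, 1]].
A² = P·diag(4, 25, 0)·P⁻¹ = [[25, -37, 58], [0, 12, -8], [0, 12, -8]].
The requested entry is 12.

12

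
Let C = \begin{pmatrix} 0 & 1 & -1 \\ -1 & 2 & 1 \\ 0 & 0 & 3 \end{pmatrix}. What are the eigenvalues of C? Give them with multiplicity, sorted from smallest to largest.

1, 1, 3

Characteristic polynomial: p(μ) = μ^3 - 5μ^2 + 7μ - 3 = (μ - 3)(μ - 1)^2.
Roots (with multiplicity): 1, 1, 3.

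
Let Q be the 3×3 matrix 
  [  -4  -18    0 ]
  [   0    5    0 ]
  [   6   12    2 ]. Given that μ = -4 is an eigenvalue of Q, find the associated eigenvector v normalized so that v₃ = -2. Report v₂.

Q + 4I = [[0, -18, 0], [0, 9, 0], [6, 12, 6]].
Solving (Q + 4I)v = 0 gives the eigenspace spanned by (2, 0, -2).
With v₃ = -2, v = (2, 0, -2), so v₂ = 0.

0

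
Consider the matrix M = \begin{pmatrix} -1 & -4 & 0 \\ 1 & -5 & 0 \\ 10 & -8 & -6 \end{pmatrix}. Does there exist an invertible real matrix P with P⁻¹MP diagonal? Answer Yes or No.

No

Characteristic polynomial: p(r) = r^3 + 12r^2 + 45r + 54 = (r + 3)^2(r + 6).
r = -3 has algebraic multiplicity 2; rank(M + 3I) = 2, so geometric multiplicity = 1.
Geometric multiplicity < algebraic multiplicity, so M is not diagonalizable.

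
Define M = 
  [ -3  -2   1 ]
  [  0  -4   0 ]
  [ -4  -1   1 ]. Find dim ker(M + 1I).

M + 1I = [[-2, -2, 1], [0, -3, 0], [-4, -1, 2]].
This matrix has rank 2, so its null space has dimension 3 − 2 = 1.

1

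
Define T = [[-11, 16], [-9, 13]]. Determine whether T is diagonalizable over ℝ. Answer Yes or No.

Characteristic polynomial: p(μ) = μ^2 - 2μ + 1 = (μ - 1)^2.
μ = 1 has algebraic multiplicity 2; rank(T − 1I) = 1, so geometric multiplicity = 1.
Geometric multiplicity < algebraic multiplicity, so T is not diagonalizable.

No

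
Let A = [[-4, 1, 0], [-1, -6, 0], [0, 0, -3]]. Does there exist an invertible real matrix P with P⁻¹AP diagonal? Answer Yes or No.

Characteristic polynomial: p(r) = r^3 + 13r^2 + 55r + 75 = (r + 3)(r + 5)^2.
r = -5 has algebraic multiplicity 2; rank(A + 5I) = 2, so geometric multiplicity = 1.
Geometric multiplicity < algebraic multiplicity, so A is not diagonalizable.

No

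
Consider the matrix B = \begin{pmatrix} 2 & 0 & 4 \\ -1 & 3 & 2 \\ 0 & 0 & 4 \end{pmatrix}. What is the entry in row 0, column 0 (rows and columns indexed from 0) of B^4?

Characteristic polynomial: λ^3 - 9λ^2 + 26λ - 24 = (λ - 4)(λ - 3)(λ - 2), so the eigenvalues are 2, 3, 4.
λ=2: eigenvector (1, 1, 0).
λ=3: eigenvector (0, 1, 0).
λ=4: eigenvector (2, 0, 1).
P = [[1, 0, 2], [1, 1, 0], [0, 0, 1]], D = diag(2, 3, 4), P⁻¹ = [[1, 0, -2], [-1, 1, 2], [0, 0, 1]].
B⁴ = P·diag(16, 81, 256)·P⁻¹ = [[16, 0, 480], [-65, 81, 130], [0, 0, 256]].
The requested entry is 16.

16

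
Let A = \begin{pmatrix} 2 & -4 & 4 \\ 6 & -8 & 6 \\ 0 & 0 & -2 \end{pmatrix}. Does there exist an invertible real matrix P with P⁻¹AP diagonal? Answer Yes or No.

Characteristic polynomial: p(μ) = μ^3 + 8μ^2 + 20μ + 16 = (μ + 2)^2(μ + 4).
μ = -2 has algebraic multiplicity 2; rank(A + 2I) = 1, so geometric multiplicity = 2.
Every eigenvalue has geometric = algebraic multiplicity, so A is diagonalizable.

Yes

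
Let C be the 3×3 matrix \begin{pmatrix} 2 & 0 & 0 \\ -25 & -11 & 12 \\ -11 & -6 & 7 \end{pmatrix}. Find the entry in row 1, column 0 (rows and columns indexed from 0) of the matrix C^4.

Characteristic polynomial: s^3 + 2s^2 - 13s + 10 = (s - 2)(s - 1)(s + 5), so the eigenvalues are -5, 1, 2.
s=2: eigenvector (1, -1, 1).
s=1: eigenvector (0, -1, -1).
s=-5: eigenvector (0, 2, 1).
P = [[1, 0, 0], [-1, -1, 2], [1, -1, 1]], D = diag(2, 1, -5), P⁻¹ = [[1, 0, 0], [3, 1, -2], [2, 1, -1]].
C⁴ = P·diag(16, 1, 625)·P⁻¹ = [[16, 0, 0], [2481, 1249, -1248], [1263, 624, -623]].
The requested entry is 2481.

2481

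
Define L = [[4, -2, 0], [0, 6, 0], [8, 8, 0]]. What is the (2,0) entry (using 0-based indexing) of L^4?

512

Characteristic polynomial: r^3 - 10r^2 + 24r = r(r - 6)(r - 4), so the eigenvalues are 0, 4, 6.
r=0: eigenvector (0, 0, 1).
r=6: eigenvector (-1, 1, 0).
r=4: eigenvector (1, 0, 2).
P = [[0, -1, 1], [0, 1, 0], [1, 0, 2]], D = diag(0, 6, 4), P⁻¹ = [[-2, -2, 1], [0, 1, 0], [1, 1, 0]].
L⁴ = P·diag(0, 1296, 256)·P⁻¹ = [[256, -1040, 0], [0, 1296, 0], [512, 512, 0]].
The requested entry is 512.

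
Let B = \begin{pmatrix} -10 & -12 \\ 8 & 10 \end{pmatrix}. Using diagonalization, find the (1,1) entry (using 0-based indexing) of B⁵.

160

Characteristic polynomial: s^2 - 4 = (s - 2)(s + 2), so the eigenvalues are -2, 2.
s=2: eigenvector (1, -1).
s=-2: eigenvector (3, -2).
P = [[1, 3], [-1, -2]], D = diag(2, -2), P⁻¹ = [[-2, -3], [1, 1]].
B⁵ = P·diag(32, -32)·P⁻¹ = [[-160, -192], [128, 160]].
The requested entry is 160.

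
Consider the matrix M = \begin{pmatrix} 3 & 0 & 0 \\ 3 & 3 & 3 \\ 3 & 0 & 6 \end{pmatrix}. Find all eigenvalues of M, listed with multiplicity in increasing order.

Characteristic polynomial: p(s) = s^3 - 12s^2 + 45s - 54 = (s - 6)(s - 3)^2.
Roots (with multiplicity): 3, 3, 6.

3, 3, 6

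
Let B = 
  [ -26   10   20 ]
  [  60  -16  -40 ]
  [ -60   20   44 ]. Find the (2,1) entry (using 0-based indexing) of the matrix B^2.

Characteristic polynomial: λ^3 - 2λ^2 - 32λ + 96 = (λ - 4)^2(λ + 6), so the eigenvalues are -6, 4, 4.
λ=-6: eigenvector (1, -2, 2).
λ=4: eigenvector (1, -1, 2).
λ=4: eigenvector (0, -2, 1).
P = [[1, 1, 0], [-2, -1, -2], [2, 2, 1]], D = diag(-6, 4, 4), P⁻¹ = [[3, -1, -2], [-2, 1, 2], [-2, 0, 1]].
B² = P·diag(36, 16, 16)·P⁻¹ = [[76, -20, -40], [-120, 56, 80], [120, -40, -64]].
The requested entry is -40.

-40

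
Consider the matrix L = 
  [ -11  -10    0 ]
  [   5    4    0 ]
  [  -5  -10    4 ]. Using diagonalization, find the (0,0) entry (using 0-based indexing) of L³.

Characteristic polynomial: t^3 + 3t^2 - 22t - 24 = (t - 4)(t + 1)(t + 6), so the eigenvalues are -6, -1, 4.
t=4: eigenvector (0, 0, 1).
t=-6: eigenvector (-2, 1, 0).
t=-1: eigenvector (-1, 1, 1).
P = [[0, -2, -1], [0, 1, 1], [1, 0, 1]], D = diag(4, -6, -1), P⁻¹ = [[-1, -2, 1], [-1, -1, 0], [1, 2, 0]].
L³ = P·diag(64, -216, -1)·P⁻¹ = [[-431, -430, 0], [215, 214, 0], [-65, -130, 64]].
The requested entry is -431.

-431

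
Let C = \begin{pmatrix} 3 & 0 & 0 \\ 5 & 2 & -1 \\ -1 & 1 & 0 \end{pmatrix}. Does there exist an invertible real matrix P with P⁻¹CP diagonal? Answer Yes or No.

Characteristic polynomial: p(r) = r^3 - 5r^2 + 7r - 3 = (r - 3)(r - 1)^2.
r = 1 has algebraic multiplicity 2; rank(C − 1I) = 2, so geometric multiplicity = 1.
Geometric multiplicity < algebraic multiplicity, so C is not diagonalizable.

No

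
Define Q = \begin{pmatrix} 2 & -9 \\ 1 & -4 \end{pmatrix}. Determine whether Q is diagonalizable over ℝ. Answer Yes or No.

No

Characteristic polynomial: p(t) = t^2 + 2t + 1 = (t + 1)^2.
t = -1 has algebraic multiplicity 2; rank(Q + 1I) = 1, so geometric multiplicity = 1.
Geometric multiplicity < algebraic multiplicity, so Q is not diagonalizable.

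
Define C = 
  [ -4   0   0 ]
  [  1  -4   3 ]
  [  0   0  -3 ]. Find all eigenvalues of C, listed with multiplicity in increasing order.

Characteristic polynomial: p(μ) = μ^3 + 11μ^2 + 40μ + 48 = (μ + 3)(μ + 4)^2.
Roots (with multiplicity): -4, -4, -3.

-4, -4, -3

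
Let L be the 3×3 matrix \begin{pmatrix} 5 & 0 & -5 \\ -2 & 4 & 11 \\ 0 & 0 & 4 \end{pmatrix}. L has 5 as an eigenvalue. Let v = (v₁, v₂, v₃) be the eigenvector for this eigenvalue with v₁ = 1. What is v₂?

-2

L − 5I = [[0, 0, -5], [-2, -1, 11], [0, 0, -1]].
Solving (L − 5I)v = 0 gives the eigenspace spanned by (1, -2, 0).
With v₁ = 1, v = (1, -2, 0), so v₂ = -2.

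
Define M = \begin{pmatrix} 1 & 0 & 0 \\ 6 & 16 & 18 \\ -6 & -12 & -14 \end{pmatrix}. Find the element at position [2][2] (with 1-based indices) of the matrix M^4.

736

Characteristic polynomial: μ^3 - 3μ^2 - 6μ + 8 = (μ - 4)(μ - 1)(μ + 2), so the eigenvalues are -2, 1, 4.
μ=1: eigenvector (1, 2, -2).
μ=-2: eigenvector (0, 1, -1).
μ=4: eigenvector (0, 3, -2).
P = [[1, 0, 0], [2, 1, 3], [-2, -1, -2]], D = diag(1, -2, 4), P⁻¹ = [[1, 0, 0], [-2, -2, -3], [0, 1, 1]].
M⁴ = P·diag(1, 16, 256)·P⁻¹ = [[1, 0, 0], [-30, 736, 720], [30, -480, -464]].
The requested entry is 736.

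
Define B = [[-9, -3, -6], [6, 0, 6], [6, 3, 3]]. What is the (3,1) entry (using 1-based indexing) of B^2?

Characteristic polynomial: r^3 + 6r^2 + 9r = r(r + 3)^2, so the eigenvalues are -3, -3, 0.
r=-3: eigenvector (3, -2, -2).
r=0: eigenvector (-1, 1, 1).
r=-3: eigenvector (-1, 0, 1).
P = [[3, -1, -1], [-2, 1, 0], [-2, 1, 1]], D = diag(-3, 0, -3), P⁻¹ = [[1, 0, 1], [2, 1, 2], [0, -1, 1]].
B² = P·diag(9, 0, 9)·P⁻¹ = [[27, 9, 18], [-18, 0, -18], [-18, -9, -9]].
The requested entry is -18.

-18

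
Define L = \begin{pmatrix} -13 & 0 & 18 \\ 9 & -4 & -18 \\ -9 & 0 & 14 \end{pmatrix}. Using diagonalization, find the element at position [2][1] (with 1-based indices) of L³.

189

Characteristic polynomial: t^3 + 3t^2 - 24t - 80 = (t - 5)(t + 4)^2, so the eigenvalues are -4, -4, 5.
t=-4: eigenvector (2, -2, 1).
t=-4: eigenvector (0, 1, 0).
t=5: eigenvector (1, -1, 1).
P = [[2, 0, 1], [-2, 1, -1], [1, 0, 1]], D = diag(-4, -4, 5), P⁻¹ = [[1, 0, -1], [1, 1, 0], [-1, 0, 2]].
L³ = P·diag(-64, -64, 125)·P⁻¹ = [[-253, 0, 378], [189, -64, -378], [-189, 0, 314]].
The requested entry is 189.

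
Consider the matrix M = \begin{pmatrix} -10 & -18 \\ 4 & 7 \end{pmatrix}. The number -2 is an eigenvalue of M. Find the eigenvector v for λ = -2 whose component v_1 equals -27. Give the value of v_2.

12

M + 2I = [[-8, -18], [4, 9]].
Solving (M + 2I)v = 0 gives the eigenspace spanned by (-27, 12).
With v_1 = -27, v = (-27, 12), so v_2 = 12.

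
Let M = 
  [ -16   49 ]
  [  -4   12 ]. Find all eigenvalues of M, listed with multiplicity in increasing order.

Characteristic polynomial: p(s) = s^2 + 4s + 4 = (s + 2)^2.
Roots (with multiplicity): -2, -2.

-2, -2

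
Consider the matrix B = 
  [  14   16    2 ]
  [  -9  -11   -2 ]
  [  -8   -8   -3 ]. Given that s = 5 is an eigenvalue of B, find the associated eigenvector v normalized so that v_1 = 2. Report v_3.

-1

B − 5I = [[9, 16, 2], [-9, -16, -2], [-8, -8, -8]].
Solving (B − 5I)v = 0 gives the eigenspace spanned by (2, -1, -1).
With v_1 = 2, v = (2, -1, -1), so v_3 = -1.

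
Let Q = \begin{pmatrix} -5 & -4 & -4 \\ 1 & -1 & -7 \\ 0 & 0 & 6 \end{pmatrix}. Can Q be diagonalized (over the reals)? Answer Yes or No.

Characteristic polynomial: p(λ) = λ^3 - 27λ - 54 = (λ - 6)(λ + 3)^2.
λ = -3 has algebraic multiplicity 2; rank(Q + 3I) = 2, so geometric multiplicity = 1.
Geometric multiplicity < algebraic multiplicity, so Q is not diagonalizable.

No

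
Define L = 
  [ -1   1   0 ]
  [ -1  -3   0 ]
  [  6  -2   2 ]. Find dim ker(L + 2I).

1

L + 2I = [[1, 1, 0], [-1, -1, 0], [6, -2, 4]].
This matrix has rank 2, so its null space has dimension 3 − 2 = 1.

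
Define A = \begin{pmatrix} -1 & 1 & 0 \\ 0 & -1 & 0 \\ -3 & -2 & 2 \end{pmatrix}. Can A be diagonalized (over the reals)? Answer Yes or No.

Characteristic polynomial: p(r) = r^3 - 3r - 2 = (r - 2)(r + 1)^2.
r = -1 has algebraic multiplicity 2; rank(A + 1I) = 2, so geometric multiplicity = 1.
Geometric multiplicity < algebraic multiplicity, so A is not diagonalizable.

No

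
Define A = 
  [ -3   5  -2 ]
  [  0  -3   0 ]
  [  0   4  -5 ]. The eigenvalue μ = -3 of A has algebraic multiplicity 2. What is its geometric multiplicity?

A + 3I = [[0, 5, -2], [0, 0, 0], [0, 4, -2]].
This matrix has rank 2, so its null space has dimension 3 − 2 = 1.

1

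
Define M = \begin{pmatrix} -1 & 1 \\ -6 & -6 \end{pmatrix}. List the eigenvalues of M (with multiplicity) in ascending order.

Characteristic polynomial: p(t) = t^2 + 7t + 12 = (t + 3)(t + 4).
Roots (with multiplicity): -4, -3.

-4, -3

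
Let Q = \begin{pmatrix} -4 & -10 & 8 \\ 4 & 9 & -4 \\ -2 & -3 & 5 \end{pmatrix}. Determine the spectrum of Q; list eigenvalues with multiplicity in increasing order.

Characteristic polynomial: p(λ) = λ^3 - 10λ^2 + 33λ - 36 = (λ - 4)(λ - 3)^2.
Roots (with multiplicity): 3, 3, 4.

3, 3, 4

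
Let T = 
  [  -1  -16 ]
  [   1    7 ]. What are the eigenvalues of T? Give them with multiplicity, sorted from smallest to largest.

3, 3

Characteristic polynomial: p(s) = s^2 - 6s + 9 = (s - 3)^2.
Roots (with multiplicity): 3, 3.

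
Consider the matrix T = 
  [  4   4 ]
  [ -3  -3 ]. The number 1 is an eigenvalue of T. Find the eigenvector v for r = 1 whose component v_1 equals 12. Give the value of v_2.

-9

T − 1I = [[3, 4], [-3, -4]].
Solving (T − 1I)v = 0 gives the eigenspace spanned by (12, -9).
With v_1 = 12, v = (12, -9), so v_2 = -9.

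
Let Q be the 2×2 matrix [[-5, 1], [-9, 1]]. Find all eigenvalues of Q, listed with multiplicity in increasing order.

Characteristic polynomial: p(r) = r^2 + 4r + 4 = (r + 2)^2.
Roots (with multiplicity): -2, -2.

-2, -2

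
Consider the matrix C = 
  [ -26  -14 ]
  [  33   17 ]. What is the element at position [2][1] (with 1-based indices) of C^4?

Characteristic polynomial: t^2 + 9t + 20 = (t + 4)(t + 5), so the eigenvalues are -5, -4.
t=-4: eigenvector (7, -11).
t=-5: eigenvector (2, -3).
P = [[7, 2], [-11, -3]], D = diag(-4, -5), P⁻¹ = [[-3, -2], [11, 7]].
C⁴ = P·diag(256, 625)·P⁻¹ = [[8374, 5166], [-12177, -7493]].
The requested entry is -12177.

-12177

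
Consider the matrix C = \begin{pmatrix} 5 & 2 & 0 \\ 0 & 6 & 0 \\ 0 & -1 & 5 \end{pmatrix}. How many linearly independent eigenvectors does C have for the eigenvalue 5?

C − 5I = [[0, 2, 0], [0, 1, 0], [0, -1, 0]].
This matrix has rank 1, so its null space has dimension 3 − 1 = 2.

2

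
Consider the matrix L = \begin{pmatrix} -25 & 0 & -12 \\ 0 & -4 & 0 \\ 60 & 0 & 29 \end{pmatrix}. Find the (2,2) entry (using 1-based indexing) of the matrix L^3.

-64

Characteristic polynomial: μ^3 - 21μ - 20 = (μ - 5)(μ + 1)(μ + 4), so the eigenvalues are -4, -1, 5.
μ=-1: eigenvector (1, 0, -2).
μ=5: eigenvector (-2, 0, 5).
μ=-4: eigenvector (0, 1, 0).
P = [[1, -2, 0], [0, 0, 1], [-2, 5, 0]], D = diag(-1, 5, -4), P⁻¹ = [[5, 0, 2], [2, 0, 1], [0, 1, 0]].
L³ = P·diag(-1, 125, -64)·P⁻¹ = [[-505, 0, -252], [0, -64, 0], [1260, 0, 629]].
The requested entry is -64.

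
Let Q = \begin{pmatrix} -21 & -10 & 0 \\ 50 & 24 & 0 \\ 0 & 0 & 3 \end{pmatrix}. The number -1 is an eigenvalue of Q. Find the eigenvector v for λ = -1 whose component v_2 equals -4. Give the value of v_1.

2

Q + 1I = [[-20, -10, 0], [50, 25, 0], [0, 0, 4]].
Solving (Q + 1I)v = 0 gives the eigenspace spanned by (2, -4, 0).
With v_2 = -4, v = (2, -4, 0), so v_1 = 2.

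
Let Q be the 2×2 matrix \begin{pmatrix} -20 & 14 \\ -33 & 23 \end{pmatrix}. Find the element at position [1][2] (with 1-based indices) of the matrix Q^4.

Characteristic polynomial: s^2 - 3s + 2 = (s - 2)(s - 1), so the eigenvalues are 1, 2.
s=1: eigenvector (-2, -3).
s=2: eigenvector (7, 11).
P = [[-2, 7], [-3, 11]], D = diag(1, 2), P⁻¹ = [[-11, 7], [-3, 2]].
Q⁴ = P·diag(1, 16)·P⁻¹ = [[-314, 210], [-495, 331]].
The requested entry is 210.

210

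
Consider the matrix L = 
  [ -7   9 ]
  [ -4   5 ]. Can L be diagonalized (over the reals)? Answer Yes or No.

Characteristic polynomial: p(t) = t^2 + 2t + 1 = (t + 1)^2.
t = -1 has algebraic multiplicity 2; rank(L + 1I) = 1, so geometric multiplicity = 1.
Geometric multiplicity < algebraic multiplicity, so L is not diagonalizable.

No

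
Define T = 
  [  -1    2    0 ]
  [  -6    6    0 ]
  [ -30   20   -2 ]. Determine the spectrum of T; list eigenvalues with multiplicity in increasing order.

Characteristic polynomial: p(r) = r^3 - 3r^2 - 4r + 12 = (r - 3)(r - 2)(r + 2).
Roots (with multiplicity): -2, 2, 3.

-2, 2, 3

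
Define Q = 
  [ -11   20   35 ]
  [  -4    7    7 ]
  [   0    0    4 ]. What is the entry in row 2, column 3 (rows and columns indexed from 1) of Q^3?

91

Characteristic polynomial: λ^3 - 13λ - 12 = (λ - 4)(λ + 1)(λ + 3), so the eigenvalues are -3, -1, 4.
λ=-3: eigenvector (5, 2, 0).
λ=-1: eigenvector (2, 1, 0).
λ=4: eigenvector (1, -1, 1).
P = [[5, 2, 1], [2, 1, -1], [0, 0, 1]], D = diag(-3, -1, 4), P⁻¹ = [[1, -2, -3], [-2, 5, 7], [0, 0, 1]].
Q³ = P·diag(-27, -1, 64)·P⁻¹ = [[-131, 260, 455], [-52, 103, 91], [0, 0, 64]].
The requested entry is 91.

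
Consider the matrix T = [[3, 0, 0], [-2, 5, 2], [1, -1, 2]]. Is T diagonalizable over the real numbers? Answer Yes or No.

Yes

Characteristic polynomial: p(λ) = λ^3 - 10λ^2 + 33λ - 36 = (λ - 4)(λ - 3)^2.
λ = 3 has algebraic multiplicity 2; rank(T − 3I) = 1, so geometric multiplicity = 2.
Every eigenvalue has geometric = algebraic multiplicity, so T is diagonalizable.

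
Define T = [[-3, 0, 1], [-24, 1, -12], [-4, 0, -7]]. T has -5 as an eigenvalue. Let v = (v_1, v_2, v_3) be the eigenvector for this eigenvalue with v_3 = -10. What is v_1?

T + 5I = [[2, 0, 1], [-24, 6, -12], [-4, 0, -2]].
Solving (T + 5I)v = 0 gives the eigenspace spanned by (5, 0, -10).
With v_3 = -10, v = (5, 0, -10), so v_1 = 5.

5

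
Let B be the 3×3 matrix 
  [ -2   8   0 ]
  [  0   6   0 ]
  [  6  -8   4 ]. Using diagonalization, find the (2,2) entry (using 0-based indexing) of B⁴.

Characteristic polynomial: t^3 - 8t^2 + 4t + 48 = (t - 6)(t - 4)(t + 2), so the eigenvalues are -2, 4, 6.
t=-2: eigenvector (1, 0, -1).
t=6: eigenvector (1, 1, -1).
t=4: eigenvector (0, 0, 1).
P = [[1, 1, 0], [0, 1, 0], [-1, -1, 1]], D = diag(-2, 6, 4), P⁻¹ = [[1, -1, 0], [0, 1, 0], [1, 0, 1]].
B⁴ = P·diag(16, 1296, 256)·P⁻¹ = [[16, 1280, 0], [0, 1296, 0], [240, -1280, 256]].
The requested entry is 256.

256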